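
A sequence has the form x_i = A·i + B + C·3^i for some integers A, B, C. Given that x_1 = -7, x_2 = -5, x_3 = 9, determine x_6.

699

At i = 1, 2, 3: A + B + 3C = -7; 2A + B + 9C = -5; 3A + B + 27C = 9.
Subtracting the first from the second: A + 6C = 2.
Subtracting the second from the third: A + 18C = 14.
Solving: C = 1, A = -4, then B = -6.
So x_i = -4·i + (-6) + 1·3^i; at i=6 this is 699.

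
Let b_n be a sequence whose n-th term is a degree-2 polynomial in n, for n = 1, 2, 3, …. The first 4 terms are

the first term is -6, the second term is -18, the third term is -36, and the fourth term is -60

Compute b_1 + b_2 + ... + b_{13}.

-2730

1st diffs: -12, -18, -24.
2nd diffs: -6, -6 (constant).
Newton forward-difference form: b_n = -6 + (-12)·C(n-1,1) + (-6)·C(n-1,2).
Continuing: …, -90, -126, -168, -216, …, b_{13} = -546.
Summing n = 1..13 (13 terms) gives -2730.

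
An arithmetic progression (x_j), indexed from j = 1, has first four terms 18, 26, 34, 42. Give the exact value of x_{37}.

Common difference d = 8.
x_j = 18 + (j - 1)·8.
x_{37} = 18 + 36·8 = 306.

306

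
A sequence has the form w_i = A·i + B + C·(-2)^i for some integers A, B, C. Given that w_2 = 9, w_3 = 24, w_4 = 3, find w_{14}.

At i = 2, 3, 4: 2A + B + 4C = 9; 3A + B - 8C = 24; 4A + B + 16C = 3.
Subtracting the first from the second: A - 12C = 15.
Subtracting the second from the third: A + 24C = -21.
Solving: C = -1, A = 3, then B = 7.
So w_i = 3·i + 7 + (-1)·(-2)^i; at i=14 this is -16335.

-16335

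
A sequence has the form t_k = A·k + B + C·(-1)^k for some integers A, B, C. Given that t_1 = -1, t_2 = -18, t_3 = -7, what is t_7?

Plug in k = 1, 2, 3: A + B - C = -1; 2A + B + C = -18; 3A + B - C = -7.
Subtracting the first from the second: A + 2C = -17.
Subtracting the second from the third: A - 2C = 11.
Solving: C = -7, A = -3, then B = -5.
So t_k = -3·k + (-5) + (-7)·(-1)^k; at k=7 this is -19.

-19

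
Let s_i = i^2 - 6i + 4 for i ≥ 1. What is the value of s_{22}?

s_{22} = 1·22^2 - 6·22 + 4 = 356.

356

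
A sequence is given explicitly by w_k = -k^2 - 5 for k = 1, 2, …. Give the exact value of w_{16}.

-261

w_{16} = -1·16^2 - 5 = -261.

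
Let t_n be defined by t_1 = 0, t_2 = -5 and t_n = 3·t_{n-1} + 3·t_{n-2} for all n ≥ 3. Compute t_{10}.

-176580

Applying the relation repeatedly:
t_3 = -15, t_4 = -60, t_5 = -225, t_6 = -855, t_7 = -3240, t_8 = -12285, t_9 = -46575, t_{10} = -176580.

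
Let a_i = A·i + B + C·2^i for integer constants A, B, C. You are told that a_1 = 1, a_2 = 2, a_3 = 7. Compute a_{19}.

1048519

At i = 1, 2, 3: A + B + 2C = 1; 2A + B + 4C = 2; 3A + B + 8C = 7.
Subtracting the first from the second: A + 2C = 1.
Subtracting the second from the third: A + 4C = 5.
Solving: C = 2, A = -3, then B = 0.
Therefore a_{19} = -57 + 0 + 2·524288 = 1048519.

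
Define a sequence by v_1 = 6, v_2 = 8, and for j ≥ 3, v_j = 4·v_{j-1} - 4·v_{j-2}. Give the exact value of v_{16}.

-786432

Step forward from the initial values:
v_3 = 8;  v_4 = 0;  v_5 = -32;  …;  v_{13} = -73728;  v_{14} = -163840;  v_{15} = -360448;  v_{16} = -786432.
(Characteristic roots are 2 and 2.)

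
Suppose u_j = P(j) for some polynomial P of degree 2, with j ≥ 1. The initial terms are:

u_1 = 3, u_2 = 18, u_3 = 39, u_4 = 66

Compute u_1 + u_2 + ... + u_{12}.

2346

1st diffs: 15, 21, 27.
2nd diffs: 6, 6 (constant).
So u_j = 3j^2 + 6j - 6.
Continuing: …, 99, 138, 183, 234, …, u_{12} = 498.
Summing j = 1..12 (12 terms) gives 2346.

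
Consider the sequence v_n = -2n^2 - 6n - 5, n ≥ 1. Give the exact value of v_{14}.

v_{14} = -2·14^2 - 6·14 - 5 = -481.

-481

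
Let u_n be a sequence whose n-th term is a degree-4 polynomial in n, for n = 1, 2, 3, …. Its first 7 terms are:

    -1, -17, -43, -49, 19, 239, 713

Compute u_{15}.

1st diffs: -16, -26, -6, 68, 220, 474.
2nd diffs: -10, 20, 74, 152, 254.
3rd diffs: 30, 54, 78, 102.
4th diffs: 24, 24, 24 (constant).
Newton forward-difference form: u_n = -1 + (-16)·C(n-1,1) + (-10)·C(n-1,2) + 30·C(n-1,3) + 24·C(n-1,4).
At n = 15: n-1 = 14, so u_{15} = -1 - 224 - 910 + 10920 + 24024 = 33809.

33809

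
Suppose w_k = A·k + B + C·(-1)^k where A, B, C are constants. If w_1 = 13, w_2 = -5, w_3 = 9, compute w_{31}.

-47

Write the equations: A + B - C = 13; 2A + B + C = -5; 3A + B - C = 9.
Subtracting the first from the second: A + 2C = -18.
Subtracting the second from the third: A - 2C = 14.
Solving: C = -8, A = -2, then B = 7.
So w_k = -2·k + 7 + (-8)·(-1)^k; at k=31 this is -47.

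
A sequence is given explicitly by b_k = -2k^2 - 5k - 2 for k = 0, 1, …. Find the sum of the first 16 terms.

-3112

Over k = 0..15: Σk = 120, Σk² = 1240.
Total = (-2)·1240 + (-5)·120 + (-2)·16 = -3112.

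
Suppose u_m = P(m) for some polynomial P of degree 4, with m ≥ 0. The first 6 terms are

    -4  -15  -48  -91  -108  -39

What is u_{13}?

1st diffs: -11, -33, -43, -17, 69.
2nd diffs: -22, -10, 26, 86.
3rd diffs: 12, 36, 60.
4th diffs: 24, 24 (constant).
So u_m = m^4 - 4m^3 - 6m^2 - 2m - 4.
Evaluating at m = 13 gives u_{13} = 18729.

18729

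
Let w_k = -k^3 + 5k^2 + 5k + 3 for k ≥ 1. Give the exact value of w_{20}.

-5897

w_{20} = -1·20^3 + 5·20^2 + 5·20 + 3 = -5897.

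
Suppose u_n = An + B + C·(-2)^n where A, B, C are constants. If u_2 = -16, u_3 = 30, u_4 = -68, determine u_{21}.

Plug in n = 2, 3, 4: 2A + B + 4C = -16; 3A + B - 8C = 30; 4A + B + 16C = -68.
Subtracting the first from the second: A - 12C = 46.
Subtracting the second from the third: A + 24C = -98.
Solving: C = -4, A = -2, then B = 4.
Therefore u_{21} = -42 + 4 + (-4)·(-2097152) = 8388570.

8388570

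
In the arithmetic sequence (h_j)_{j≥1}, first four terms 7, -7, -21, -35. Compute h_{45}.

Common difference d = -14.
h_j = 7 + (j - 1)·(-14).
h_{45} = 7 + 44·(-14) = -609.

-609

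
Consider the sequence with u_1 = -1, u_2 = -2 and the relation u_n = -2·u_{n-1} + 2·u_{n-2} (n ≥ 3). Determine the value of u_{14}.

-172928

u_3 = 2;  u_4 = -8;  u_5 = 20;  …;  u_{11} = 8480;  u_{12} = -23168;  u_{13} = 63296;  u_{14} = -172928.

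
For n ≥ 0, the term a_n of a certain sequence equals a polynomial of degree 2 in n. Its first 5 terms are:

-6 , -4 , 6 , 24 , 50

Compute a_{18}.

1254

1st diffs: 2, 10, 18, 26.
2nd diffs: 8, 8, 8 (constant).
Newton forward-difference form: a_n = -6 + 2·C(n,1) + 8·C(n,2).
At n = 18: n = 18, so a_{18} = -6 + 36 + 1224 = 1254.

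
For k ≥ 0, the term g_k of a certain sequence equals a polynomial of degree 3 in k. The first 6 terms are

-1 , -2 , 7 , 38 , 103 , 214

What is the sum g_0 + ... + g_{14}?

1st diffs: -1, 9, 31, 65, 111.
2nd diffs: 10, 22, 34, 46.
3rd diffs: 12, 12, 12 (constant).
Newton forward-difference form: g_k = -1 + (-1)·C(k,1) + 10·C(k,2) + 12·C(k,3).
Continuing: …, 383, 622, 943, 1358, …, g_{14} = 5263.
Summing k = 0..14 (15 terms) gives 20810.

20810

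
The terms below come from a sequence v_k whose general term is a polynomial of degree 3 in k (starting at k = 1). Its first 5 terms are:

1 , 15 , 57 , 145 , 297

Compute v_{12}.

4665

1st diffs: 14, 42, 88, 152.
2nd diffs: 28, 46, 64.
3rd diffs: 18, 18 (constant).
Newton forward-difference form: v_k = 1 + 14·C(k-1,1) + 28·C(k-1,2) + 18·C(k-1,3).
At k = 12: k-1 = 11, so v_{12} = 1 + 154 + 1540 + 2970 = 4665.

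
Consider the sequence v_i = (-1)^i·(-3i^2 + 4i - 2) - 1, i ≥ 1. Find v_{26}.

(-1)^26 = 1; -3i^2 + 4i - 2 at i=26 is -1926; so v_{26} = -1927.

-1927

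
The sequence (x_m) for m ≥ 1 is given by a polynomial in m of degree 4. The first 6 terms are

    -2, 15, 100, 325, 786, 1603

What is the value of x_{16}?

1st diffs: 17, 85, 225, 461, 817.
2nd diffs: 68, 140, 236, 356.
3rd diffs: 72, 96, 120.
4th diffs: 24, 24 (constant).
So x_m = m^4 + 2m^3 - 3m^2 - 3m + 1.
Evaluating at m = 16 gives x_{16} = 72913.

72913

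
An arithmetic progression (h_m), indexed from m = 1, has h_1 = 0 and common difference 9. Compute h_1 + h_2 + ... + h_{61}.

16470

h_m = 0 + (m - 1)·9.
h_{61} = 540; S = 61·(0 + 540)/2 = 16470.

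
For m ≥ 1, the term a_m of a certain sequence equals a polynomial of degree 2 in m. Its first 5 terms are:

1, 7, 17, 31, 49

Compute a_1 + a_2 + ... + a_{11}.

1st diffs: 6, 10, 14, 18.
2nd diffs: 4, 4, 4 (constant).
So a_m = 2m^2 - 1.
Continuing: …, 71, 97, 127, 161, …, a_{11} = 241.
Summing m = 1..11 (11 terms) gives 1001.

1001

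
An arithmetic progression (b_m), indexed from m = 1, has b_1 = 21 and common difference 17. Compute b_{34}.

582

b_m = 21 + (m - 1)·17.
b_{34} = 21 + 33·17 = 582.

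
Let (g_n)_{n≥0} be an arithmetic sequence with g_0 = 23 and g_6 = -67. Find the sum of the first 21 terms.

-2667

Common difference d = (-67 - 23) / (6 - 0) = -15.
g_n = 23 + (n - 0)·(-15).
g_{20} = -277; S = 21·(23 + (-277))/2 = -2667.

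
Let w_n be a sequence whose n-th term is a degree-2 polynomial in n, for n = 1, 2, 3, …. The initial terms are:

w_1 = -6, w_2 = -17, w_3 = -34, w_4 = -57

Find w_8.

-209

1st diffs: -11, -17, -23.
2nd diffs: -6, -6 (constant).
Newton forward-difference form: w_n = -6 + (-11)·C(n-1,1) + (-6)·C(n-1,2).
At n = 8: n-1 = 7, so w_8 = -6 - 77 - 126 = -209.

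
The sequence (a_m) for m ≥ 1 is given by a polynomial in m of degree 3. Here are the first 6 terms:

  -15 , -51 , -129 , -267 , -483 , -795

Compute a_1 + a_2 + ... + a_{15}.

-47685

1st diffs: -36, -78, -138, -216, -312.
2nd diffs: -42, -60, -78, -96.
3rd diffs: -18, -18, -18 (constant).
Newton forward-difference form: a_m = -15 + (-36)·C(m-1,1) + (-42)·C(m-1,2) + (-18)·C(m-1,3).
Continuing: …, -1221, -1779, -2487, -3363, …, a_{15} = -10893.
Summing m = 1..15 (15 terms) gives -47685.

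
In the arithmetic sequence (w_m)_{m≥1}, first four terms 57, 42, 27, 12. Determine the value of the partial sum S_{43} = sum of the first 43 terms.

-11094

Common difference d = -15.
w_m = 57 + (m - 1)·(-15).
w_{43} = -573; S = 43·(57 + (-573))/2 = -11094.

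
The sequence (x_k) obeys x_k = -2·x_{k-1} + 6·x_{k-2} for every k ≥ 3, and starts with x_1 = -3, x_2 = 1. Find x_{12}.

Applying the relation repeatedly:
x_3 = -20, x_4 = 46, x_5 = -212, x_6 = 700, x_7 = -2672, x_8 = 9544, x_9 = -35120, x_{10} = 127504, x_{11} = -465728, x_{12} = 1696480.

1696480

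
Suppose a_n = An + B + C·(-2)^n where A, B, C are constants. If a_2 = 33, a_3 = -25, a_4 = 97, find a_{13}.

-40925

The three given values yield: 2A + B + 4C = 33; 3A + B - 8C = -25; 4A + B + 16C = 97.
Subtracting the first from the second: A - 12C = -58.
Subtracting the second from the third: A + 24C = 122.
Solving: C = 5, A = 2, then B = 9.
Hence a_{13} = 2·13 + 9 + 5·(-8192) = -40925.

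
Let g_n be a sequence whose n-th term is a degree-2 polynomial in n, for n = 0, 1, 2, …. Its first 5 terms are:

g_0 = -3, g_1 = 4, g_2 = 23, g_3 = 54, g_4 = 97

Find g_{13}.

1st diffs: 7, 19, 31, 43.
2nd diffs: 12, 12, 12 (constant).
Newton forward-difference form: g_n = -3 + 7·C(n,1) + 12·C(n,2).
At n = 13: n = 13, so g_{13} = -3 + 91 + 936 = 1024.

1024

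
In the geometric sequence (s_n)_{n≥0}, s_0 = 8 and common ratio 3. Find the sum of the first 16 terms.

s_n = 8·3^(n-0).
S = 8·(3^16 - 1)/(3 - 1) = 8·(43046721 - 1)/(2) = 172186880.

172186880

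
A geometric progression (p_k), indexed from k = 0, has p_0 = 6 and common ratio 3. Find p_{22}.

188286357654

p_k = 6·3^(k-0).
p_{22} = 6·3^22 = 188286357654.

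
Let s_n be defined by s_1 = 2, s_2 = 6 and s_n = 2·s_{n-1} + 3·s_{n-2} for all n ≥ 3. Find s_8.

Iterate the recurrence:
s_3 = 18;  s_4 = 54;  s_5 = 162;  s_6 = 486;  s_7 = 1458;  s_8 = 4374.
(Characteristic roots are 3 and -1.)

4374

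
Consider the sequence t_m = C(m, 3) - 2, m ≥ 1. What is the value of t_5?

C(5, 3) = 10, so t_5 = 8.

8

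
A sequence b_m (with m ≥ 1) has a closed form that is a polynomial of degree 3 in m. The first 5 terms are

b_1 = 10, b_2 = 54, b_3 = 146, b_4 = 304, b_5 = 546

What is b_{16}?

13900

1st diffs: 44, 92, 158, 242.
2nd diffs: 48, 66, 84.
3rd diffs: 18, 18 (constant).
Newton forward-difference form: b_m = 10 + 44·C(m-1,1) + 48·C(m-1,2) + 18·C(m-1,3).
At m = 16: m-1 = 15, so b_{16} = 10 + 660 + 5040 + 8190 = 13900.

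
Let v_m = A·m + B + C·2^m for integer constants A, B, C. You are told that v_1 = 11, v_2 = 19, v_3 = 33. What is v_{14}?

49183

At m = 1, 2, 3: A + B + 2C = 11; 2A + B + 4C = 19; 3A + B + 8C = 33.
Subtracting the first from the second: A + 2C = 8.
Subtracting the second from the third: A + 4C = 14.
Solving: C = 3, A = 2, then B = 3.
Hence v_{14} = 2·14 + 3 + 3·16384 = 49183.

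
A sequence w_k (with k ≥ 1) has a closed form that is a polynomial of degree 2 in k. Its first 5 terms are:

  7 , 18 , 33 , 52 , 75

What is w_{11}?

1st diffs: 11, 15, 19, 23.
2nd diffs: 4, 4, 4 (constant).
Newton forward-difference form: w_k = 7 + 11·C(k-1,1) + 4·C(k-1,2).
At k = 11: k-1 = 10, so w_{11} = 7 + 110 + 180 = 297.

297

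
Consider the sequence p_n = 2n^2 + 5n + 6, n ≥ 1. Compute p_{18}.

p_{18} = 2·18^2 + 5·18 + 6 = 744.

744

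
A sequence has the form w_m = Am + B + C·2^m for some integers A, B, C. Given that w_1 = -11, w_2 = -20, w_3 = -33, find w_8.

Write the equations: A + B + 2C = -11; 2A + B + 4C = -20; 3A + B + 8C = -33.
Subtracting the first from the second: A + 2C = -9.
Subtracting the second from the third: A + 4C = -13.
Solving: C = -2, A = -5, then B = -2.
So w_m = -5·m + (-2) + (-2)·2^m; at m=8 this is -554.

-554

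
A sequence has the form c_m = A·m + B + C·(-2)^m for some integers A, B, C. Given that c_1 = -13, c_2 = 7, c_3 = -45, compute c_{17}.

-524357

At m = 1, 2, 3: A + B - 2C = -13; 2A + B + 4C = 7; 3A + B - 8C = -45.
Subtracting the first from the second: A + 6C = 20.
Subtracting the second from the third: A - 12C = -52.
Solving: C = 4, A = -4, then B = -1.
Therefore c_{17} = -68 + (-1) + 4·(-131072) = -524357.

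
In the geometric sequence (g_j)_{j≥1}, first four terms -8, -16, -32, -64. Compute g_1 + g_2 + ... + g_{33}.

Common ratio r = 2.
g_j = (-8)·2^(j-1).
S = (-8)·(2^33 - 1)/(2 - 1) = (-8)·(8589934592 - 1)/(1) = -68719476728.

-68719476728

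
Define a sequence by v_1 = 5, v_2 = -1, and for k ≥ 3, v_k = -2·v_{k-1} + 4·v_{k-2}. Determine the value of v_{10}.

-62464

Compute successive terms:
v_3 = 22, v_4 = -48, v_5 = 184, v_6 = -560, v_7 = 1856, v_8 = -5952, v_9 = 19328, v_{10} = -62464.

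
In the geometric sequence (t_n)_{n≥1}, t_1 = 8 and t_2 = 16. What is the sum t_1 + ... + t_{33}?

68719476728

Common ratio r = 2.
t_n = 8·2^(n-1).
S = 8·(2^33 - 1)/(2 - 1) = 8·(8589934592 - 1)/(1) = 68719476728.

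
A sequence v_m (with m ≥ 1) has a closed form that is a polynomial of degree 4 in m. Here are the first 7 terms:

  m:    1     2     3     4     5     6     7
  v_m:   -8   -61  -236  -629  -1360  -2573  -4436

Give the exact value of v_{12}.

1st diffs: -53, -175, -393, -731, -1213, -1863.
2nd diffs: -122, -218, -338, -482, -650.
3rd diffs: -96, -120, -144, -168.
4th diffs: -24, -24, -24 (constant).
Newton forward-difference form: v_m = -8 + (-53)·C(m-1,1) + (-122)·C(m-1,2) + (-96)·C(m-1,3) + (-24)·C(m-1,4).
At m = 12: m-1 = 11, so v_{12} = -8 - 583 - 6710 - 15840 - 7920 = -31061.

-31061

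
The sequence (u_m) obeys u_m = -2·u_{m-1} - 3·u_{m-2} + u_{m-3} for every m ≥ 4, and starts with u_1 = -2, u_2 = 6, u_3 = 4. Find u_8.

394

Step forward from the initial values:
u_4 = -28; u_5 = 50; u_6 = -12; u_7 = -154; u_8 = 394.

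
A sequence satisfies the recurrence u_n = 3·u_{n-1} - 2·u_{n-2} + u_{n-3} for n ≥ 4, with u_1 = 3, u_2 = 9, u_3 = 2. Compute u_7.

Applying the relation repeatedly:
u_4 = -9  u_5 = -22  u_6 = -46  u_7 = -103.

-103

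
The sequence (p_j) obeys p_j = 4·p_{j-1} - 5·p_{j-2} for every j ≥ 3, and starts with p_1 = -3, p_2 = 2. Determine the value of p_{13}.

-117627

Step forward from the initial values:
p_3 = 23; p_4 = 82; p_5 = 213; …; p_{10} = -7438; p_{11} = -24217; p_{12} = -59678; p_{13} = -117627.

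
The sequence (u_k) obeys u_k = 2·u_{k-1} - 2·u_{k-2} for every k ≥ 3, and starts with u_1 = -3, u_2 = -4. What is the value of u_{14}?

256

Compute successive terms:
u_3 = -2; u_4 = 4; u_5 = 12; …; u_{11} = -32; u_{12} = 64; u_{13} = 192; u_{14} = 256.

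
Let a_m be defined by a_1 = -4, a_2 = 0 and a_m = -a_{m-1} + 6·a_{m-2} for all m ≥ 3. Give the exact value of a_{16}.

22879608

Step forward from the initial values:
a_3 = -24, a_4 = 24, a_5 = -168, …, a_{13} = -860136, a_{14} = 2531256, a_{15} = -7692072, a_{16} = 22879608.
(Characteristic roots are 2 and -3.)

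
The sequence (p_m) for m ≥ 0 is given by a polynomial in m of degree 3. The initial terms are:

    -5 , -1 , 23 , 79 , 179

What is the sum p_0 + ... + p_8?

1st diffs: 4, 24, 56, 100.
2nd diffs: 20, 32, 44.
3rd diffs: 12, 12 (constant).
So p_m = 2m^3 + 4m^2 - 2m - 5.
Continuing: 335, 559, 863, 1259.
Summing m = 0..8 (9 terms) gives 3291.

3291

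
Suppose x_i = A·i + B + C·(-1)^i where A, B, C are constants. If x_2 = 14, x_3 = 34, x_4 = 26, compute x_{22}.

134

Plug in i = 2, 3, 4: 2A + B + C = 14; 3A + B - C = 34; 4A + B + C = 26.
Subtracting the first from the second: A - 2C = 20.
Subtracting the second from the third: A + 2C = -8.
Solving: C = -7, A = 6, then B = 9.
Hence x_{22} = 6·22 + 9 + (-7)·1 = 134.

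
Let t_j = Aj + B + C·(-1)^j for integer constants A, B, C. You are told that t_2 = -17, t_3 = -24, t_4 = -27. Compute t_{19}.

-104

Plug in j = 2, 3, 4: 2A + B + C = -17; 3A + B - C = -24; 4A + B + C = -27.
Subtracting the first from the second: A - 2C = -7.
Subtracting the second from the third: A + 2C = -3.
Solving: C = 1, A = -5, then B = -8.
Hence t_{19} = -5·19 + (-8) + 1·(-1) = -104.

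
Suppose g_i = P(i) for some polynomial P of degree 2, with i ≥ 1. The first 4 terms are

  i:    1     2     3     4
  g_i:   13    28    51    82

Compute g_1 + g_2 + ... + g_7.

686

1st diffs: 15, 23, 31.
2nd diffs: 8, 8 (constant).
So g_i = 4i^2 + 3i + 6.
Continuing: 121, 168, 223.
Summing i = 1..7 (7 terms) gives 686.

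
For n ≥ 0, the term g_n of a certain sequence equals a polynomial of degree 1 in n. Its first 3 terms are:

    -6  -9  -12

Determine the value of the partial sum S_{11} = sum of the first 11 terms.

1st diffs: -3, -3 (constant).
So g_n = -3n - 6.
Continuing: …, -15, -18, -21, -24, …, g_{10} = -36.
Summing n = 0..10 (11 terms) gives -231.

-231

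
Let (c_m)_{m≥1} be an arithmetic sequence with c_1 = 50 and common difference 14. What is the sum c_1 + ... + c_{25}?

c_m = 50 + (m - 1)·14.
c_{25} = 386; S = 25·(50 + 386)/2 = 5450.

5450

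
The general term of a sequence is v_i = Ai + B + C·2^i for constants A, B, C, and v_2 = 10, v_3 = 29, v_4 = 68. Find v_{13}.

40939

Plug in i = 2, 3, 4: 2A + B + 4C = 10; 3A + B + 8C = 29; 4A + B + 16C = 68.
Subtracting the first from the second: A + 4C = 19.
Subtracting the second from the third: A + 8C = 39.
Solving: C = 5, A = -1, then B = -8.
Therefore v_{13} = -13 + (-8) + 5·8192 = 40939.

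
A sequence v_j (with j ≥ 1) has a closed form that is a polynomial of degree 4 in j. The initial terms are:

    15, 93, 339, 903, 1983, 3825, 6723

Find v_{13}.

68799

1st diffs: 78, 246, 564, 1080, 1842, 2898.
2nd diffs: 168, 318, 516, 762, 1056.
3rd diffs: 150, 198, 246, 294.
4th diffs: 48, 48, 48 (constant).
Newton forward-difference form: v_j = 15 + 78·C(j-1,1) + 168·C(j-1,2) + 150·C(j-1,3) + 48·C(j-1,4).
At j = 13: j-1 = 12, so v_{13} = 15 + 936 + 11088 + 33000 + 23760 = 68799.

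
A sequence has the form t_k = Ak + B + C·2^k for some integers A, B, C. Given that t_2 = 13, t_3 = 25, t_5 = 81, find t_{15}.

65593

Plug in k = 2, 3, 5: 2A + B + 4C = 13; 3A + B + 8C = 25; 5A + B + 32C = 81.
Subtracting the first from the second: A + 4C = 12.
Subtracting the second from the third: 2A + 24C = 56.
Solving: C = 2, A = 4, then B = -3.
So t_k = 4·k + (-3) + 2·2^k; at k=15 this is 65593.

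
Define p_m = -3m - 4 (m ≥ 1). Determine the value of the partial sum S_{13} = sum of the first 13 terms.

Over m = 1..13: Σm = 91.
Total = (-3)·91 + (-4)·13 = -325.

-325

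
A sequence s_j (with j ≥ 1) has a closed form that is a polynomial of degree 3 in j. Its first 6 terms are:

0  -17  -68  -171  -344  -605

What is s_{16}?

-12015

1st diffs: -17, -51, -103, -173, -261.
2nd diffs: -34, -52, -70, -88.
3rd diffs: -18, -18, -18 (constant).
Newton forward-difference form: s_j = (-17)·C(j-1,1) + (-34)·C(j-1,2) + (-18)·C(j-1,3).
At j = 16: j-1 = 15, so s_{16} = -255 - 3570 - 8190 = -12015.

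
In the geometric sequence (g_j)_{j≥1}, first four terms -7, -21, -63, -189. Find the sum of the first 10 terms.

Common ratio r = 3.
g_j = (-7)·3^(j-1).
S = (-7)·(3^10 - 1)/(3 - 1) = (-7)·(59049 - 1)/(2) = -206668.

-206668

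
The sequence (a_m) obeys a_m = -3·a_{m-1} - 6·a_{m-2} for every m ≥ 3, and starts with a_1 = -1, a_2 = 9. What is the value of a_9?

Applying the relation repeatedly:
a_3 = -21  a_4 = 9  a_5 = 99  a_6 = -351  a_7 = 459  a_8 = 729  a_9 = -4941.

-4941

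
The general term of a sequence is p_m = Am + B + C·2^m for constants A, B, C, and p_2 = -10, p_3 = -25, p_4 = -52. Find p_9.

The three given values yield: 2A + B + 4C = -10; 3A + B + 8C = -25; 4A + B + 16C = -52.
Subtracting the first from the second: A + 4C = -15.
Subtracting the second from the third: A + 8C = -27.
Solving: C = -3, A = -3, then B = 8.
So p_m = -3·m + 8 + (-3)·2^m; at m=9 this is -1555.

-1555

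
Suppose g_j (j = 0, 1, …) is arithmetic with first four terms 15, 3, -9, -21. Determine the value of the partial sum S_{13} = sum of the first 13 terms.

-741

Common difference d = -12.
g_j = 15 + (j - 0)·(-12).
g_{12} = -129; S = 13·(15 + (-129))/2 = -741.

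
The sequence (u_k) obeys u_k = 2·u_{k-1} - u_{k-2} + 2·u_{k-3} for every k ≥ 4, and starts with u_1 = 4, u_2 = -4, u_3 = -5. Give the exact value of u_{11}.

u_4 = 2; u_5 = 1; u_6 = -10; u_7 = -17; u_8 = -22; u_9 = -47; u_{10} = -106; u_{11} = -209.

-209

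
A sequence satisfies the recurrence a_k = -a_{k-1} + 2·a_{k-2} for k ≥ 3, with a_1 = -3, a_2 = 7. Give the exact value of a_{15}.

Step forward from the initial values:
a_3 = -13  a_4 = 27  a_5 = -53  …  a_{12} = 6827  a_{13} = -13653  a_{14} = 27307  a_{15} = -54613.
(Characteristic roots are 1 and -2.)

-54613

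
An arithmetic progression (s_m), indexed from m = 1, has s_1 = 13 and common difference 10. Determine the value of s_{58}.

s_m = 13 + (m - 1)·10.
s_{58} = 13 + 57·10 = 583.

583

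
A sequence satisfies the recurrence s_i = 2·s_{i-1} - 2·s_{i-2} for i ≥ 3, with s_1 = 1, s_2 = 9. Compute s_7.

Compute successive terms:
s_3 = 16  s_4 = 14  s_5 = -4  s_6 = -36  s_7 = -64.

-64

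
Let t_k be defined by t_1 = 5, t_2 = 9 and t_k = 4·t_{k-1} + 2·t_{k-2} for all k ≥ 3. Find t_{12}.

t_3 = 46;  t_4 = 202;  t_5 = 900;  t_6 = 4004;  t_7 = 17816;  t_8 = 79272;  t_9 = 352720;  t_{10} = 1569424;  t_{11} = 6983136;  t_{12} = 31071392.

31071392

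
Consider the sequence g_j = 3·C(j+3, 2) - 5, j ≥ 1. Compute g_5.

C(8, 2) = 28, so g_5 = 79.

79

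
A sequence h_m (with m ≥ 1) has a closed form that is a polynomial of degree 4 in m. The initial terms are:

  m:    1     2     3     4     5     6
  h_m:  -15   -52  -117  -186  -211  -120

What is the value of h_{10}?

3684

1st diffs: -37, -65, -69, -25, 91.
2nd diffs: -28, -4, 44, 116.
3rd diffs: 24, 48, 72.
4th diffs: 24, 24 (constant).
So h_m = m^4 - 6m^3 - 3m^2 - m - 6.
Evaluating at m = 10 gives h_{10} = 3684.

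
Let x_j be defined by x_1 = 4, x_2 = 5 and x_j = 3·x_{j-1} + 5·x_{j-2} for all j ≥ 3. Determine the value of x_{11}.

Step forward from the initial values:
x_3 = 35, x_4 = 130, x_5 = 565, x_6 = 2345, x_7 = 9860, x_8 = 41305, x_9 = 173215, x_{10} = 726170, x_{11} = 3044585.

3044585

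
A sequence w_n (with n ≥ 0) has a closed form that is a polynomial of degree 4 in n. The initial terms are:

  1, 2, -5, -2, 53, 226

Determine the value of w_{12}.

15325

1st diffs: 1, -7, 3, 55, 173.
2nd diffs: -8, 10, 52, 118.
3rd diffs: 18, 42, 66.
4th diffs: 24, 24 (constant).
So w_n = n^4 - 3n^3 - 2n^2 + 5n + 1.
Evaluating at n = 12 gives w_{12} = 15325.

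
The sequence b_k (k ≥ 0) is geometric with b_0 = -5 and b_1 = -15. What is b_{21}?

-52301766015

Common ratio r = 3.
b_k = (-5)·3^(k-0).
b_{21} = (-5)·3^21 = -52301766015.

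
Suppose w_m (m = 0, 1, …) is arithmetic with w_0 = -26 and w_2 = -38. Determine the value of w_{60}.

-386

Common difference d = (-38 - (-26)) / (2 - 0) = -6.
w_m = -26 + (m - 0)·(-6).
w_{60} = -26 + 60·(-6) = -386.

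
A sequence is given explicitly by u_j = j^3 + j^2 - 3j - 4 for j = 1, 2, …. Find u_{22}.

u_{22} = 1·22^3 + 1·22^2 - 3·22 - 4 = 11062.

11062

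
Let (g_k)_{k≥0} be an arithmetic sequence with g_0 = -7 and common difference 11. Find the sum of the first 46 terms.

11063

g_k = -7 + (k - 0)·11.
g_{45} = 488; S = 46·(-7 + 488)/2 = 11063.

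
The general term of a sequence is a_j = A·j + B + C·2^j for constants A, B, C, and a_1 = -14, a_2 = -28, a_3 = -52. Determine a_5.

-180

The three given values yield: A + B + 2C = -14; 2A + B + 4C = -28; 3A + B + 8C = -52.
Subtracting the first from the second: A + 2C = -14.
Subtracting the second from the third: A + 4C = -24.
Solving: C = -5, A = -4, then B = 0.
Hence a_5 = -4·5 + 0 + (-5)·32 = -180.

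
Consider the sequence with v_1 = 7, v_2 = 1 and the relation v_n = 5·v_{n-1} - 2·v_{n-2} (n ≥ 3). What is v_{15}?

-847503081

Compute successive terms:
v_3 = -9  v_4 = -47  v_5 = -217  …  v_{12} = -8929007  v_{13} = -40730137  v_{14} = -185792671  v_{15} = -847503081.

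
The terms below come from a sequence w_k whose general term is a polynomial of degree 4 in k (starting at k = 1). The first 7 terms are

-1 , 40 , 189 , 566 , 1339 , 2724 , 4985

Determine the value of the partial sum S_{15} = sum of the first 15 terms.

361374

1st diffs: 41, 149, 377, 773, 1385, 2261.
2nd diffs: 108, 228, 396, 612, 876.
3rd diffs: 120, 168, 216, 264.
4th diffs: 48, 48, 48 (constant).
Newton forward-difference form: w_k = -1 + 41·C(k-1,1) + 108·C(k-1,2) + 120·C(k-1,3) + 48·C(k-1,4).
Continuing: …, 8434, 13431, 20384, 29749, …, w_{15} = 102129.
Summing k = 1..15 (15 terms) gives 361374.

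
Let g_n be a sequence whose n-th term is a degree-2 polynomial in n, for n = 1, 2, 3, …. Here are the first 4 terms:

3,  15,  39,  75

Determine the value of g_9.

1st diffs: 12, 24, 36.
2nd diffs: 12, 12 (constant).
Newton forward-difference form: g_n = 3 + 12·C(n-1,1) + 12·C(n-1,2).
At n = 9: n-1 = 8, so g_9 = 3 + 96 + 336 = 435.

435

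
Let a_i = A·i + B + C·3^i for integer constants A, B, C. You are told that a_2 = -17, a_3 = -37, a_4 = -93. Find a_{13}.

-1594353

The three given values yield: 2A + B + 9C = -17; 3A + B + 27C = -37; 4A + B + 81C = -93.
Subtracting the first from the second: A + 18C = -20.
Subtracting the second from the third: A + 54C = -56.
Solving: C = -1, A = -2, then B = -4.
Therefore a_{13} = -26 + (-4) + (-1)·1594323 = -1594353.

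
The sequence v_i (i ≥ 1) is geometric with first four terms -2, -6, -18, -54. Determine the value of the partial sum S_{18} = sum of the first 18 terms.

-387420488

Common ratio r = 3.
v_i = (-2)·3^(i-1).
S = (-2)·(3^18 - 1)/(3 - 1) = (-2)·(387420489 - 1)/(2) = -387420488.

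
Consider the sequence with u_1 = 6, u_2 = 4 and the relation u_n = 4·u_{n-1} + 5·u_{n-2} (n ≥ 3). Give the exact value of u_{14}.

2034505204

u_3 = 46, u_4 = 204, u_5 = 1046, …, u_{11} = 16276046, u_{12} = 81380204, u_{13} = 406901046, u_{14} = 2034505204.
(Characteristic roots are 5 and -1.)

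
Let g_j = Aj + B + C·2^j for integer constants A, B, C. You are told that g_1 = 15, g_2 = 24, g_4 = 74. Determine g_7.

525

The three given values yield: A + B + 2C = 15; 2A + B + 4C = 24; 4A + B + 16C = 74.
Subtracting the first from the second: A + 2C = 9.
Subtracting the second from the third: 2A + 12C = 50.
Solving: C = 4, A = 1, then B = 6.
So g_j = 1·j + 6 + 4·2^j; at j=7 this is 525.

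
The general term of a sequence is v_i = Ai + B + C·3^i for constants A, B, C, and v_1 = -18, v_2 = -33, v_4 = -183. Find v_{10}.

Write the equations: A + B + 3C = -18; 2A + B + 9C = -33; 4A + B + 81C = -183.
Subtracting the first from the second: A + 6C = -15.
Subtracting the second from the third: 2A + 72C = -150.
Solving: C = -2, A = -3, then B = -9.
Hence v_{10} = -3·10 + (-9) + (-2)·59049 = -118137.

-118137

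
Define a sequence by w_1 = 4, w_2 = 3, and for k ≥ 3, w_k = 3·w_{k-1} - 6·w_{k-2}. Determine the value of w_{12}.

Iterate the recurrence:
w_3 = -15; w_4 = -63; w_5 = -99; w_6 = 81; w_7 = 837; w_8 = 2025; w_9 = 1053; w_{10} = -8991; w_{11} = -33291; w_{12} = -45927.

-45927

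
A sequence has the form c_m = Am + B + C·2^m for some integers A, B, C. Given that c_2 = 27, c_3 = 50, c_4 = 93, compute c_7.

662

Plug in m = 2, 3, 4: 2A + B + 4C = 27; 3A + B + 8C = 50; 4A + B + 16C = 93.
Subtracting the first from the second: A + 4C = 23.
Subtracting the second from the third: A + 8C = 43.
Solving: C = 5, A = 3, then B = 1.
Hence c_7 = 3·7 + 1 + 5·128 = 662.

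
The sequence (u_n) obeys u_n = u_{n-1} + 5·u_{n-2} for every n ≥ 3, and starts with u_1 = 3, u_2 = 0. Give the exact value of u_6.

Iterate the recurrence:
u_3 = 15; u_4 = 15; u_5 = 90; u_6 = 165.

165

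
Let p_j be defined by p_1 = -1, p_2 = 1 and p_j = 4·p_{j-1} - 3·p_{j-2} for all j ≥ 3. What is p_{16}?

14348905

Step forward from the initial values:
p_3 = 7, p_4 = 25, p_5 = 79, …, p_{13} = 531439, p_{14} = 1594321, p_{15} = 4782967, p_{16} = 14348905.
(Characteristic roots are 3 and 1.)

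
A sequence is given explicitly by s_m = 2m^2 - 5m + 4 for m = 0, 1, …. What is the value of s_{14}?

s_{14} = 2·14^2 - 5·14 + 4 = 326.

326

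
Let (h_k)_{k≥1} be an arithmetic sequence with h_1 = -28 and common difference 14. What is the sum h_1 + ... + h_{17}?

h_k = -28 + (k - 1)·14.
h_{17} = 196; S = 17·(-28 + 196)/2 = 1428.

1428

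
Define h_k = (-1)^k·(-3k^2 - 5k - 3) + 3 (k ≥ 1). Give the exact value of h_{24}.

-1848

(-1)^24 = 1; -3k^2 - 5k - 3 at k=24 is -1851; so h_{24} = -1848.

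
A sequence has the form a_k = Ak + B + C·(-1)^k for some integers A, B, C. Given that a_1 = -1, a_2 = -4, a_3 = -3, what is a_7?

-7

The three given values yield: A + B - C = -1; 2A + B + C = -4; 3A + B - C = -3.
Subtracting the first from the second: A + 2C = -3.
Subtracting the second from the third: A - 2C = 1.
Solving: C = -1, A = -1, then B = -1.
Hence a_7 = -1·7 + (-1) + (-1)·(-1) = -7.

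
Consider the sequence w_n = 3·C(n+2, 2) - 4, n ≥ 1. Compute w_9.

C(11, 2) = 55, so w_9 = 161.

161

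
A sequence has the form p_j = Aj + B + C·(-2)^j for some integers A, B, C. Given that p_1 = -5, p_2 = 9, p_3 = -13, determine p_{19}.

Plug in j = 1, 2, 3: A + B - 2C = -5; 2A + B + 4C = 9; 3A + B - 8C = -13.
Subtracting the first from the second: A + 6C = 14.
Subtracting the second from the third: A - 12C = -22.
Solving: C = 2, A = 2, then B = -3.
Hence p_{19} = 2·19 + (-3) + 2·(-524288) = -1048541.

-1048541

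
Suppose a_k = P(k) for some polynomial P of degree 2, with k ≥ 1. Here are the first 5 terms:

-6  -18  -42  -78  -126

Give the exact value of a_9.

1st diffs: -12, -24, -36, -48.
2nd diffs: -12, -12, -12 (constant).
Newton forward-difference form: a_k = -6 + (-12)·C(k-1,1) + (-12)·C(k-1,2).
At k = 9: k-1 = 8, so a_9 = -6 - 96 - 336 = -438.

-438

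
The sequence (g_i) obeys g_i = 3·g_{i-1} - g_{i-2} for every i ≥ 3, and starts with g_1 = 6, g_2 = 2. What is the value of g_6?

-16

Iterate the recurrence:
g_3 = 0  g_4 = -2  g_5 = -6  g_6 = -16.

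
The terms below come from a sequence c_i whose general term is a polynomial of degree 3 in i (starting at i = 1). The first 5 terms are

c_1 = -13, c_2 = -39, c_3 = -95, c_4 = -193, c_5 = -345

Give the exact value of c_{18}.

1st diffs: -26, -56, -98, -152.
2nd diffs: -30, -42, -54.
3rd diffs: -12, -12 (constant).
So c_i = -2i^3 - 3i^2 - 3i - 5.
Evaluating at i = 18 gives c_{18} = -12695.

-12695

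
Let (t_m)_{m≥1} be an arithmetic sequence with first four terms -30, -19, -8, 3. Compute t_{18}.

Common difference d = 11.
t_m = -30 + (m - 1)·11.
t_{18} = -30 + 17·11 = 157.

157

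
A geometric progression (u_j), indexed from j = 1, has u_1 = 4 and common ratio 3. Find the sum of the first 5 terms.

u_j = 4·3^(j-1).
S = 4·(3^5 - 1)/(3 - 1) = 4·(243 - 1)/(2) = 484.

484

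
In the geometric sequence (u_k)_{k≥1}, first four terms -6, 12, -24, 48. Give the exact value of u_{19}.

-1572864

Common ratio r = -2.
u_k = (-6)·(-2)^(k-1).
u_{19} = (-6)·(-2)^18 = -1572864.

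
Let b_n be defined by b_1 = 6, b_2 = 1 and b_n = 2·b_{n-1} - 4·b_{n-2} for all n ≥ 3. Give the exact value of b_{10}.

Step forward from the initial values:
b_3 = -22;  b_4 = -48;  b_5 = -8;  b_6 = 176;  b_7 = 384;  b_8 = 64;  b_9 = -1408;  b_{10} = -3072.

-3072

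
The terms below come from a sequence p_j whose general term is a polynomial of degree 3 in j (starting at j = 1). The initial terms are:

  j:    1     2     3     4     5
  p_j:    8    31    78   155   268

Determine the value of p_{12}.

2571

1st diffs: 23, 47, 77, 113.
2nd diffs: 24, 30, 36.
3rd diffs: 6, 6 (constant).
Newton forward-difference form: p_j = 8 + 23·C(j-1,1) + 24·C(j-1,2) + 6·C(j-1,3).
At j = 12: j-1 = 11, so p_{12} = 8 + 253 + 1320 + 990 = 2571.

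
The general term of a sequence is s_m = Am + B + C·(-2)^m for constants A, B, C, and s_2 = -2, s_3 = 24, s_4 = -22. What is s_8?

-494

Plug in m = 2, 3, 4: 2A + B + 4C = -2; 3A + B - 8C = 24; 4A + B + 16C = -22.
Subtracting the first from the second: A - 12C = 26.
Subtracting the second from the third: A + 24C = -46.
Solving: C = -2, A = 2, then B = 2.
So s_m = 2·m + 2 + (-2)·(-2)^m; at m=8 this is -494.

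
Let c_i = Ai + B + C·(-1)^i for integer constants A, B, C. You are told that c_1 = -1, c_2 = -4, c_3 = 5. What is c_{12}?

The three given values yield: A + B - C = -1; 2A + B + C = -4; 3A + B - C = 5.
Subtracting the first from the second: A + 2C = -3.
Subtracting the second from the third: A - 2C = 9.
Solving: C = -3, A = 3, then B = -7.
Hence c_{12} = 3·12 + (-7) + (-3)·1 = 26.

26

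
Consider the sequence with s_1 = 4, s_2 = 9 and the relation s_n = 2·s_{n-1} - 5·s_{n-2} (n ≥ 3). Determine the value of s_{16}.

Applying the relation repeatedly:
s_3 = -2, s_4 = -49, s_5 = -88, …, s_{13} = 72752, s_{14} = 49149, s_{15} = -265462, s_{16} = -776669.

-776669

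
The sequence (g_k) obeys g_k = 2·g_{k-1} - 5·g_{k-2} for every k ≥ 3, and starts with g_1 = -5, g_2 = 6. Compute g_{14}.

230106

Applying the relation repeatedly:
g_3 = 37; g_4 = 44; g_5 = -97; …; g_{11} = -18323; g_{12} = -46876; g_{13} = -2137; g_{14} = 230106.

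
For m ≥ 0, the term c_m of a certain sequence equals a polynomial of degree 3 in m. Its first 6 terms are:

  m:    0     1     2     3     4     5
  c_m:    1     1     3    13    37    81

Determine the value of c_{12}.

1453

1st diffs: 0, 2, 10, 24, 44.
2nd diffs: 2, 8, 14, 20.
3rd diffs: 6, 6, 6 (constant).
Newton forward-difference form: c_m = 1 + 2·C(m,2) + 6·C(m,3).
At m = 12: m = 12, so c_{12} = 1 + 132 + 1320 = 1453.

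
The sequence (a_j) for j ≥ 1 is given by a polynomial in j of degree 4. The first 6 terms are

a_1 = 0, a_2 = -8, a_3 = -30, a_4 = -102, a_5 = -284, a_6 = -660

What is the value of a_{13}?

1st diffs: -8, -22, -72, -182, -376.
2nd diffs: -14, -50, -110, -194.
3rd diffs: -36, -60, -84.
4th diffs: -24, -24 (constant).
So a_j = -j^4 + 4j^3 - 6j^2 - 3j + 6.
Evaluating at j = 13 gives a_{13} = -20820.

-20820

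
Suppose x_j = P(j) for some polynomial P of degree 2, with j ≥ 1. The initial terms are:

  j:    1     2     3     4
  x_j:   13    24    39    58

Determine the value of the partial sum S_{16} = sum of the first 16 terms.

3768

1st diffs: 11, 15, 19.
2nd diffs: 4, 4 (constant).
So x_j = 2j^2 + 5j + 6.
Continuing: …, 81, 108, 139, 174, …, x_{16} = 598.
Summing j = 1..16 (16 terms) gives 3768.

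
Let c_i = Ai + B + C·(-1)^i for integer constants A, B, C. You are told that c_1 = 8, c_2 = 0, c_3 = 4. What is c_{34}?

-64

Plug in i = 1, 2, 3: A + B - C = 8; 2A + B + C = 0; 3A + B - C = 4.
Subtracting the first from the second: A + 2C = -8.
Subtracting the second from the third: A - 2C = 4.
Solving: C = -3, A = -2, then B = 7.
Therefore c_{34} = -68 + 7 + (-3)·1 = -64.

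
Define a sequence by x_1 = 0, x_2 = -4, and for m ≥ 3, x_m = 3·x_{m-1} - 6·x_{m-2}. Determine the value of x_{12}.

22356

Step forward from the initial values:
x_3 = -12;  x_4 = -12;  x_5 = 36;  x_6 = 180;  x_7 = 324;  x_8 = -108;  x_9 = -2268;  x_{10} = -6156;  x_{11} = -4860;  x_{12} = 22356.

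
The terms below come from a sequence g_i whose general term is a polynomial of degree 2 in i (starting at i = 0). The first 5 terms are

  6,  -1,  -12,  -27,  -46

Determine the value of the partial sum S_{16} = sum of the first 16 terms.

1st diffs: -7, -11, -15, -19.
2nd diffs: -4, -4, -4 (constant).
Newton forward-difference form: g_i = 6 + (-7)·C(i,1) + (-4)·C(i,2).
Continuing: …, -69, -96, -127, -162, …, g_{15} = -519.
Summing i = 0..15 (16 terms) gives -2984.

-2984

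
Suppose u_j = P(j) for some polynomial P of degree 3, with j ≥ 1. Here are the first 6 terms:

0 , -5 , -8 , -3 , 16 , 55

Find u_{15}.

2296

1st diffs: -5, -3, 5, 19, 39.
2nd diffs: 2, 8, 14, 20.
3rd diffs: 6, 6, 6 (constant).
So u_j = j^3 - 5j^2 + 3j + 1.
Evaluating at j = 15 gives u_{15} = 2296.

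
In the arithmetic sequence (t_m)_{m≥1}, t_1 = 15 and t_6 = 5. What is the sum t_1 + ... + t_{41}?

-1025

Common difference d = (5 - 15) / (6 - 1) = -2.
t_m = 15 + (m - 1)·(-2).
t_{41} = -65; S = 41·(15 + (-65))/2 = -1025.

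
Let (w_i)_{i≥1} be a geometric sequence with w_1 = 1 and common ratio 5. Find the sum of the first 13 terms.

w_i = 1·5^(i-1).
S = 1·(5^13 - 1)/(5 - 1) = 1·(1220703125 - 1)/(4) = 305175781.

305175781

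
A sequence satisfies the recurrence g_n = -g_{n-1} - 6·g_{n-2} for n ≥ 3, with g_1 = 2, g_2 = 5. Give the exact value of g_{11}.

g_3 = -17; g_4 = -13; g_5 = 115; g_6 = -37; g_7 = -653; g_8 = 875; g_9 = 3043; g_{10} = -8293; g_{11} = -9965.

-9965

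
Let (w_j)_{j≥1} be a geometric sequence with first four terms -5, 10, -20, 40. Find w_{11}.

-5120

Common ratio r = -2.
w_j = (-5)·(-2)^(j-1).
w_{11} = (-5)·(-2)^10 = -5120.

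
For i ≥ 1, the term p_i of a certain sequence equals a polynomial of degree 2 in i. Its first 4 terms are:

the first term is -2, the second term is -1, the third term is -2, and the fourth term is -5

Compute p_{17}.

1st diffs: 1, -1, -3.
2nd diffs: -2, -2 (constant).
Newton forward-difference form: p_i = -2 + 1·C(i-1,1) + (-2)·C(i-1,2).
At i = 17: i-1 = 16, so p_{17} = -2 + 16 - 240 = -226.

-226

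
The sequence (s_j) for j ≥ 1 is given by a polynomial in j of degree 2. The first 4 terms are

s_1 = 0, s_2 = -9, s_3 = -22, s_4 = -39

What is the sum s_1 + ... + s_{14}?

1st diffs: -9, -13, -17.
2nd diffs: -4, -4 (constant).
Newton forward-difference form: s_j = (-9)·C(j-1,1) + (-4)·C(j-1,2).
Continuing: …, -60, -85, -114, -147, …, s_{14} = -429.
Summing j = 1..14 (14 terms) gives -2275.

-2275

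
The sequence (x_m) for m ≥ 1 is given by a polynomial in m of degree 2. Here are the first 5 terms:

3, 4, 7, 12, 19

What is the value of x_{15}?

1st diffs: 1, 3, 5, 7.
2nd diffs: 2, 2, 2 (constant).
Newton forward-difference form: x_m = 3 + 1·C(m-1,1) + 2·C(m-1,2).
At m = 15: m-1 = 14, so x_{15} = 3 + 14 + 182 = 199.

199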